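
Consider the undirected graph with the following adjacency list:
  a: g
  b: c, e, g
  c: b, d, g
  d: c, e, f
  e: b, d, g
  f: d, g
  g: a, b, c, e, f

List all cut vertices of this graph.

g

Removing g increases the component count from 1 to 2, so g is a cut vertex.
By contrast removing b leaves 1 component; it is not a cut vertex. No other vertex is a cut vertex either.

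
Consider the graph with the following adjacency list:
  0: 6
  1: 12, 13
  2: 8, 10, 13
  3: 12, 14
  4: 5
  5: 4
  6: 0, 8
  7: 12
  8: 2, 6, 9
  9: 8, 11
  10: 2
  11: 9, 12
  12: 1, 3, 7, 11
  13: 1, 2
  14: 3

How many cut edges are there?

7

The edges on the cycle 11-9-8-2-13-1-12-11 are not bridges since each lies on that cycle.
But removing 3-12 disconnects 3 from 12; removing 3-14 disconnects 3 from 14; removing 5-4 disconnects 5 from 4; removing 0-6 disconnects 0 from 6 — these are bridges.
In total 7 edges are bridges.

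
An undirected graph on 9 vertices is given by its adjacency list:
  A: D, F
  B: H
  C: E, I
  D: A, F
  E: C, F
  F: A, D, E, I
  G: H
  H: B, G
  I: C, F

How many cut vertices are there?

2

Removing F increases the component count from 2 to 3, so F is a cut vertex.
Removing H increases the component count from 2 to 3, so H is a cut vertex.
By contrast removing B leaves 2 components; it is not a cut vertex. No other vertex is a cut vertex either.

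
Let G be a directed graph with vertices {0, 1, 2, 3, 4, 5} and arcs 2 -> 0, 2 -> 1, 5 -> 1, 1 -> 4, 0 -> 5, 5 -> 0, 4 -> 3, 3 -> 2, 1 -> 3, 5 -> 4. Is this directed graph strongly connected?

Yes

From 0 we can reach every vertex (0, 1, 2, 3, 4, 5), and every vertex can reach 0 (0, 1, 2, 3, 4, 5). So the whole graph is one strongly connected component.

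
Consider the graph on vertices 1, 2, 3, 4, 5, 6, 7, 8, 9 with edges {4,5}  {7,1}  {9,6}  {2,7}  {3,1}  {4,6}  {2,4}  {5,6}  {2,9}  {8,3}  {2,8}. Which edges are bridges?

none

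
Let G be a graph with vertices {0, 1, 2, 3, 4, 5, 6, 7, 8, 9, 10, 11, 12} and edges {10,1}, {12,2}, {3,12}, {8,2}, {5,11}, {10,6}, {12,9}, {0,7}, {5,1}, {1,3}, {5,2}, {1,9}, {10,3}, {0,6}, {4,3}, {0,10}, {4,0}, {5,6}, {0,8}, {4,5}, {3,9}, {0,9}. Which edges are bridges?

0-7, 11-5

The edges on the cycle 4-5-1-10-0-4 are not bridges since each lies on that cycle.
But removing 0–7 disconnects 0 from 7; removing 11–5 disconnects 11 from 5 — these are bridges.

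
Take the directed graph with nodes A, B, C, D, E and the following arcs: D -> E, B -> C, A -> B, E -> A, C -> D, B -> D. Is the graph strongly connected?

Yes

From D we can reach every vertex (A, B, C, D, E), and every vertex can reach D (A, B, C, D, E). So the whole graph is one strongly connected component.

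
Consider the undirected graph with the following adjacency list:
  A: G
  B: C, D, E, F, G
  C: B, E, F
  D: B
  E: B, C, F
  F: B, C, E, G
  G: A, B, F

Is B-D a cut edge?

Yes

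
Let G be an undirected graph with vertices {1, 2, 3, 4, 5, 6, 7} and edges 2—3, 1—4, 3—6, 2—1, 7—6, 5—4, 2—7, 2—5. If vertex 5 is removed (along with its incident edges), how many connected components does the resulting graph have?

1

With 5 gone, the remaining components are: {1, 2, 3, 4, 6, 7}.
That is 1 component.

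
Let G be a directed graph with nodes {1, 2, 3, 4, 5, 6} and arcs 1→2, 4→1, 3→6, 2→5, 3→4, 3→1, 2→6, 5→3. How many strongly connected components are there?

2

{1, 2, 3, 4, 5} are all mutually reachable — one SCC of size 5.
{6} is an SCC by itself.
That gives 2 strongly connected components.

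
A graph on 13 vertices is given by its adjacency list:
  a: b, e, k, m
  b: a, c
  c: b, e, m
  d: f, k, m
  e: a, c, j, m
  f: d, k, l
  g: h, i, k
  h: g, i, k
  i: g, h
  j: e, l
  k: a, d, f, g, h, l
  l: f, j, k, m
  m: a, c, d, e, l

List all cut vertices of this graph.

Removing k increases the component count from 1 to 2, so k is a cut vertex.
By contrast removing l leaves 1 component; it is not a cut vertex. No other vertex is a cut vertex either.

k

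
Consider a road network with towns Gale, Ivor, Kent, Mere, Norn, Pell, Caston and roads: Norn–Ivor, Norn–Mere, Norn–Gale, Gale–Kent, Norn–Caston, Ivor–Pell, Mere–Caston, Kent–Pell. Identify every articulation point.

Removing Norn increases the component count from 1 to 2, so Norn is a cut vertex.
By contrast removing Pell leaves 1 component; it is not a cut vertex. No other vertex is a cut vertex either.

Norn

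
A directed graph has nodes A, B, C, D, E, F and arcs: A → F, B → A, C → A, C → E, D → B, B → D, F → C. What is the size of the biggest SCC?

{A, C, F} are all mutually reachable — one SCC of size 3.
{B, D} are all mutually reachable — one SCC of size 2.
{E} is an SCC by itself.
The largest has 3 vertices.

3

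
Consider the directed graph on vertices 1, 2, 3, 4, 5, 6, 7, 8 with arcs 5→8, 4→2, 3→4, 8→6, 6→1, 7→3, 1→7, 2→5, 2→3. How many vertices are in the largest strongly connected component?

{1, 2, 3, 4, 5, 6, 7, 8} are all mutually reachable — one SCC of size 8.
The largest has 8 vertices.

8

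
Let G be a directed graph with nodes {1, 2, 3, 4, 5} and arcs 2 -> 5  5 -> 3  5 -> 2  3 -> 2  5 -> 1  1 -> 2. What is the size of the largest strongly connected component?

{1, 2, 3, 5} are all mutually reachable — one SCC of size 4.
{4} is an SCC by itself.
The largest has 4 vertices.

4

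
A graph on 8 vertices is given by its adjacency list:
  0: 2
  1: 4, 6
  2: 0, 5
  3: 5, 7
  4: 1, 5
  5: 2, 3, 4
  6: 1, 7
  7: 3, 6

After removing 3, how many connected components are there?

With 3 gone, the remaining components are: {0, 1, 2, 4, 5, 6, 7}.
That is 1 component.

1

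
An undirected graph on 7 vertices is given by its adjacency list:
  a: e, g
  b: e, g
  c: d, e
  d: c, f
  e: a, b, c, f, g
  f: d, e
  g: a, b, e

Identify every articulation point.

e

Removing e increases the component count from 1 to 2, so e is a cut vertex.
By contrast removing c leaves 1 component; it is not a cut vertex. No other vertex is a cut vertex either.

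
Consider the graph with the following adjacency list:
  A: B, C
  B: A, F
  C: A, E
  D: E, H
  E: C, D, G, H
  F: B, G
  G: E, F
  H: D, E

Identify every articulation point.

E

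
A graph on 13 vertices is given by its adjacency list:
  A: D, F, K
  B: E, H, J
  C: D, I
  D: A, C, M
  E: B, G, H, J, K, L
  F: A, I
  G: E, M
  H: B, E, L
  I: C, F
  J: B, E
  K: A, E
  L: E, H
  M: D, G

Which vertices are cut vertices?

Removing E increases the component count from 1 to 2, so E is a cut vertex.
By contrast removing A leaves 1 component; it is not a cut vertex. No other vertex is a cut vertex either.

E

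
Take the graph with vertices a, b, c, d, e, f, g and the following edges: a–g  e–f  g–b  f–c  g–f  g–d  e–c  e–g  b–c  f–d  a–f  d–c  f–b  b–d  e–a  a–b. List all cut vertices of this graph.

none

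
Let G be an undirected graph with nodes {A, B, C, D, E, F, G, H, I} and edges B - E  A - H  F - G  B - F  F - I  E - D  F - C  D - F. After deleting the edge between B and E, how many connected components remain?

B and E are still connected via B-F-D-E, so the component count stays at 2.

2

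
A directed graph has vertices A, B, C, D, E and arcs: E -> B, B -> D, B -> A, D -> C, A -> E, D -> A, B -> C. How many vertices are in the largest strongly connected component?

{A, B, D, E} are all mutually reachable — one SCC of size 4.
{C} is an SCC by itself.
The largest has 4 vertices.

4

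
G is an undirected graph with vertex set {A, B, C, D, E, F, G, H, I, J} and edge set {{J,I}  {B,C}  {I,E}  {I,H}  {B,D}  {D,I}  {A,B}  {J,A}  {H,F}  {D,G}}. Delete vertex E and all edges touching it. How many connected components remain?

With E gone, the remaining components are: {A, B, C, D, F, G, H, I, J}.
That is 1 component.

1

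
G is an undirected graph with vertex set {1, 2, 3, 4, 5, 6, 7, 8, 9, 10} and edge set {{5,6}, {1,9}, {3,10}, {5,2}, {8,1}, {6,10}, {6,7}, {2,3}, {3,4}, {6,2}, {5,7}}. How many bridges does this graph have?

The edges on the cycle 6-2-3-10-6 are not bridges since each lies on that cycle.
But removing 1 - 9 disconnects 1 from 9; removing 4 - 3 disconnects 4 from 3; removing 1 - 8 disconnects 1 from 8 — these are bridges.
That makes 3 bridges.

3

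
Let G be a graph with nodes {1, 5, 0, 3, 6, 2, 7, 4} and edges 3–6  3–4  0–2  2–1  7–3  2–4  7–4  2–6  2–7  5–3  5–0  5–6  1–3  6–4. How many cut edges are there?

0

The edges on the cycle 5-0-2-7-3-5 are not bridges since each lies on that cycle.
Every edge lies on some cycle, so there are no bridges.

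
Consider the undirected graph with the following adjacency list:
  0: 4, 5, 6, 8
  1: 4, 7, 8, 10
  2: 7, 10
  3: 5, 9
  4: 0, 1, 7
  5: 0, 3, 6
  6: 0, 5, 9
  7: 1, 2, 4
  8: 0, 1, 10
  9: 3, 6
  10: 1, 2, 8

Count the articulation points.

Removing 0 increases the component count from 1 to 2, so 0 is a cut vertex.
By contrast removing 7 leaves 1 component; it is not a cut vertex. No other vertex is a cut vertex either.

1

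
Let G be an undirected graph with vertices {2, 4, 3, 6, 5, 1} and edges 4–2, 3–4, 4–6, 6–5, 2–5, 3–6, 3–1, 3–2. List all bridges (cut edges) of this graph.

1-3

The edges on the cycle 3-4-2-3 are not bridges since each lies on that cycle.
But removing 1–3 disconnects 1 from 3 — this is a bridge.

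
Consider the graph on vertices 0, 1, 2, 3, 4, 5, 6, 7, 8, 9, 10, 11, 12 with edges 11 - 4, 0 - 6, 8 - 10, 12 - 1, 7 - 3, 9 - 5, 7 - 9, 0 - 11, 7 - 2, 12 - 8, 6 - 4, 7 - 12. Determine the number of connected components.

2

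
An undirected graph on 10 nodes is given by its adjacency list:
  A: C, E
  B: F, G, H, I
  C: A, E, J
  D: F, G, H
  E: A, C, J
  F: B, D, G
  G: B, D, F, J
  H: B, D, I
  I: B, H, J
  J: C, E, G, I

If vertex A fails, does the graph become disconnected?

No

Deleting A leaves 1 component (was 1) (its neighbors C, E remain connected to each other), so A is not a cut vertex.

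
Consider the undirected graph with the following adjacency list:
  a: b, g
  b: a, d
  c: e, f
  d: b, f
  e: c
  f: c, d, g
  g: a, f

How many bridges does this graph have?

2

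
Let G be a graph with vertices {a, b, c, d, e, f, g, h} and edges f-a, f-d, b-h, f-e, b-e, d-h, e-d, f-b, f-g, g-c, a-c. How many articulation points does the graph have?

Removing f increases the component count from 1 to 2, so f is a cut vertex.
By contrast removing a leaves 1 component; it is not a cut vertex. No other vertex is a cut vertex either.

1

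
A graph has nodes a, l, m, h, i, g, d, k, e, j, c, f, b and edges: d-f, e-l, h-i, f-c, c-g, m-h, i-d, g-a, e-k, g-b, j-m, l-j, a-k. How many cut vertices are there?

1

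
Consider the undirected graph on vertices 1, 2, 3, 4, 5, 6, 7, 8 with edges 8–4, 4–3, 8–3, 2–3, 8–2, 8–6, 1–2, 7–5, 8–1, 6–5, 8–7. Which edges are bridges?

The edges on the cycle 8-1-2-8 are not bridges since each lies on that cycle.
Every edge lies on some cycle, so there are no bridges.

none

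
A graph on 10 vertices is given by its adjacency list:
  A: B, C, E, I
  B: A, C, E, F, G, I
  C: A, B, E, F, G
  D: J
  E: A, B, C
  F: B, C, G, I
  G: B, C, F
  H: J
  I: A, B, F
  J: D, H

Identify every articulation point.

Removing J increases the component count from 2 to 3, so J is a cut vertex.
By contrast removing C leaves 2 components; it is not a cut vertex. No other vertex is a cut vertex either.

J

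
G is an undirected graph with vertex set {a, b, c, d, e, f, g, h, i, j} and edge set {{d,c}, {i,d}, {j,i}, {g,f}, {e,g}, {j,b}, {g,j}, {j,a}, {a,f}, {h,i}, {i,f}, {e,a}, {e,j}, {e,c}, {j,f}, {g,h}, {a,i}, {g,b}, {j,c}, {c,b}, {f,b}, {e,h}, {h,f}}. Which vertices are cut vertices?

Removing a, for instance, still leaves 1 component. No single vertex removal increases the component count — the graph has no articulation points.

none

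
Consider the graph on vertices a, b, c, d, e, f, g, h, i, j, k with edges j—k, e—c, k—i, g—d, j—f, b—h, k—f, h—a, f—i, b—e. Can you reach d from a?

No

The component containing a is {a, b, c, e, h}, and d is not in it.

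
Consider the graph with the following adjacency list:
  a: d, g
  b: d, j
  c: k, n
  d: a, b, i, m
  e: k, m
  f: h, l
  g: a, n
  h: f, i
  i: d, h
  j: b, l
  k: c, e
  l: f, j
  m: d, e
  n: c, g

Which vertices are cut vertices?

d

Removing d increases the component count from 1 to 2, so d is a cut vertex.
By contrast removing h leaves 1 component; it is not a cut vertex. No other vertex is a cut vertex either.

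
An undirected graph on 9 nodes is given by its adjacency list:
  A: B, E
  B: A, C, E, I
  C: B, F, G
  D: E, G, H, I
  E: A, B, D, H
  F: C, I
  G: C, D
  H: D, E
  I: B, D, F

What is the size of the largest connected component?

9

Starting from A we can reach A, B, C, D, E, F, G, H, I. That is one component of size 9.
The largest has 9 vertices.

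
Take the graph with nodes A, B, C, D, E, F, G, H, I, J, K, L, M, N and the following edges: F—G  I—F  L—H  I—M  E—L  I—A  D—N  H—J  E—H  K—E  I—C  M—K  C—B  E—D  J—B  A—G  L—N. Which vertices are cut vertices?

I

Removing I increases the component count from 1 to 2, so I is a cut vertex.
By contrast removing C leaves 1 component; it is not a cut vertex. No other vertex is a cut vertex either.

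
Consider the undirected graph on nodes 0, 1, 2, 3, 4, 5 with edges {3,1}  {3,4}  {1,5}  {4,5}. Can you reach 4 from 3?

Yes

From 3 we can reach 1, 3, 4, 5, which includes 4.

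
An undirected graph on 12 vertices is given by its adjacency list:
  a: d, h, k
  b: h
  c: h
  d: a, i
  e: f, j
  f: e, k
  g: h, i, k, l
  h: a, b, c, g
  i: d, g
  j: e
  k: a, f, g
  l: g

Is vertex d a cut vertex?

No

Deleting d leaves 1 component (was 1) (its neighbors a, i remain connected to each other), so d is not a cut vertex.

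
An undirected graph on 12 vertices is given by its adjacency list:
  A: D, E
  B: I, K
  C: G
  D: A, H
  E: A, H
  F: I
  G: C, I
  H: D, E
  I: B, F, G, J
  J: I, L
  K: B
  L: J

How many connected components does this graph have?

Starting from A we can reach A, D, E, H. That is one component of size 4.
Starting from B we can reach B, C, F, G, I, J, K, L. That is one component of size 8.
Total: 2 components.

2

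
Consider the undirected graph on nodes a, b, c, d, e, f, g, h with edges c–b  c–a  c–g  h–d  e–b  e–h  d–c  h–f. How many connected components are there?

1

Starting from a we can reach a, b, c, d, e, f, g, h. That is one component of size 8.
Total: 1 component.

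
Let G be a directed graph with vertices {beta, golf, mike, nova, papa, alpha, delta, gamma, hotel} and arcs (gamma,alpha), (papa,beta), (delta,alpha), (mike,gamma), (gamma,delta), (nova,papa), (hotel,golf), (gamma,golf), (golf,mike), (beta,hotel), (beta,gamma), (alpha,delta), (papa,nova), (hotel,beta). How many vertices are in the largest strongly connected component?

{golf, mike, gamma} are all mutually reachable — one SCC of size 3.
{nova, papa} are all mutually reachable — one SCC of size 2.
{alpha, delta} are all mutually reachable — one SCC of size 2.
{beta, hotel} are all mutually reachable — one SCC of size 2.
The largest has 3 vertices.

3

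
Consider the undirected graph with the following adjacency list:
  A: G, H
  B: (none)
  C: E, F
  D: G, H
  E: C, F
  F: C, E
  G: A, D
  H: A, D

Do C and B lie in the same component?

The component containing C is {C, E, F}, and B is not in it.

No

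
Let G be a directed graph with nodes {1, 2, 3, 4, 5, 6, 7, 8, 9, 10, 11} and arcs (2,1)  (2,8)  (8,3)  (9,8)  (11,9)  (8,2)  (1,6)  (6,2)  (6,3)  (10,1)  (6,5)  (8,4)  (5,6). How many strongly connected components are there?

7

{1, 2, 5, 6, 8} are all mutually reachable — one SCC of size 5.
{4} is an SCC by itself.
{7} is an SCC by itself.
{11} is an SCC by itself.
{9} is an SCC by itself.
(and 2 more singleton SCCs)
That gives 7 strongly connected components.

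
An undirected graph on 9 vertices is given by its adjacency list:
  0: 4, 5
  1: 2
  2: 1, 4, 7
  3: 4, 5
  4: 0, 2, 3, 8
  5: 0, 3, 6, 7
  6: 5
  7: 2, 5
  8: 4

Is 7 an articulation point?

No

Deleting 7 leaves 1 component (was 1) (its neighbors 2, 5 remain connected to each other), so 7 is not a cut vertex.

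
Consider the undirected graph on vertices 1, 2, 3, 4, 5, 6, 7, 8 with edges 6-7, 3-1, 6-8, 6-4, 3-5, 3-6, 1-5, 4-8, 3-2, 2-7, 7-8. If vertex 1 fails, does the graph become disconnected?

No

Deleting 1 leaves 1 component (was 1) (its neighbors 3, 5 remain connected to each other), so 1 is not a cut vertex.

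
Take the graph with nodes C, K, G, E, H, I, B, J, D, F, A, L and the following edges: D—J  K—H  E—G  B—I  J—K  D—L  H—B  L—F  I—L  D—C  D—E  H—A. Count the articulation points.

Removing D increases the component count from 1 to 3, so D is a cut vertex.
Removing E increases the component count from 1 to 2, so E is a cut vertex.
Removing H increases the component count from 1 to 2, so H is a cut vertex.
Likewise L is a cut vertex.
By contrast removing K leaves 1 component; it is not a cut vertex. No other vertex is a cut vertex either.

4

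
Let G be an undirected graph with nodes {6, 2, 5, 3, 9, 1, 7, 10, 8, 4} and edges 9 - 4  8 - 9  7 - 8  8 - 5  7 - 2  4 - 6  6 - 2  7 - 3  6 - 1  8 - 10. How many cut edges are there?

4

The edges on the cycle 7-8-9-4-6-2-7 are not bridges since each lies on that cycle.
But removing 10 - 8 disconnects 10 from 8; removing 8 - 5 disconnects 8 from 5; removing 7 - 3 disconnects 7 from 3; removing 6 - 1 disconnects 6 from 1 — these are bridges.
That makes 4 bridges.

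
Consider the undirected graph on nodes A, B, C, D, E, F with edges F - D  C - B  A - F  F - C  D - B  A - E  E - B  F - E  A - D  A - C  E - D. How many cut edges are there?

The edges on the cycle A-F-E-D-A are not bridges since each lies on that cycle.
Every edge lies on some cycle, so there are no bridges.

0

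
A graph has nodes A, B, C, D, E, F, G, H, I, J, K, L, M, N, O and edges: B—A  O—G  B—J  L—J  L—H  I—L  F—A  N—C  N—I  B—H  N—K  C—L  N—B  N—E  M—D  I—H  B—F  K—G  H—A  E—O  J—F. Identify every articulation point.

N

Removing N increases the component count from 2 to 3, so N is a cut vertex.
By contrast removing E leaves 2 components; it is not a cut vertex. No other vertex is a cut vertex either.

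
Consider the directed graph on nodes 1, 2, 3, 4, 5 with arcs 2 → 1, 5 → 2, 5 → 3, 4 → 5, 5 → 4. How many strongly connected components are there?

{4, 5} are all mutually reachable — one SCC of size 2.
{1} is an SCC by itself.
{2} is an SCC by itself.
{3} is an SCC by itself.
That gives 4 strongly connected components.

4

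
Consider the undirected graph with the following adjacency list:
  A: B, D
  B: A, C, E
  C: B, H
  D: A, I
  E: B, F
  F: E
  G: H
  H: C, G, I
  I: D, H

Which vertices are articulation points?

Removing B increases the component count from 1 to 2, so B is a cut vertex.
Removing E increases the component count from 1 to 2, so E is a cut vertex.
Removing H increases the component count from 1 to 2, so H is a cut vertex.
By contrast removing F leaves 1 component; it is not a cut vertex. No other vertex is a cut vertex either.

B, E, H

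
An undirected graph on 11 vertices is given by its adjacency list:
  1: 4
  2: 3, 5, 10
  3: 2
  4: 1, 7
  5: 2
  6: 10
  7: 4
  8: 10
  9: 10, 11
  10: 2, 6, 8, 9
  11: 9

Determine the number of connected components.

Starting from 1 we can reach 1, 4, 7. That is one component of size 3.
Starting from 2 we can reach 2, 3, 5, 6, 8, 9, 10, 11. That is one component of size 8.
Total: 2 components.

2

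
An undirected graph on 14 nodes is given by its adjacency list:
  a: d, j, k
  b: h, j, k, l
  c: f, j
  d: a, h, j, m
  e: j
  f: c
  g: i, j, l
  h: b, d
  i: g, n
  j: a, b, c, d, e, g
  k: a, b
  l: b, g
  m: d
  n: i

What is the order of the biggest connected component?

14

Starting from a we can reach a, b, c, d, e, f, g, h, i, j, k, l, m, n. That is one component of size 14.
The largest has 14 vertices.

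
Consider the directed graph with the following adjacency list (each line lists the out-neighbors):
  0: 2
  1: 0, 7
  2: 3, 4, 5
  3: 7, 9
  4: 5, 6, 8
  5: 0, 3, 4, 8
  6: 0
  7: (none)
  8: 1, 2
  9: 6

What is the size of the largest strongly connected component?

9

{0, 1, 2, 3, 4, 5, 6, 8, 9} are all mutually reachable — one SCC of size 9.
{7} is an SCC by itself.
The largest has 9 vertices.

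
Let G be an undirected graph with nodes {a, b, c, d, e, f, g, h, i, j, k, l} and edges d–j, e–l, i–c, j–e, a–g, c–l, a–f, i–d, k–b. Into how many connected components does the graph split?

4

h is isolated — a component by itself.
Starting from b we can reach b, k. That is one component of size 2.
Starting from a we can reach a, f, g. That is one component of size 3.
Starting from c we can reach c, d, e, i, j, l. That is one component of size 6.
Total: 4 components.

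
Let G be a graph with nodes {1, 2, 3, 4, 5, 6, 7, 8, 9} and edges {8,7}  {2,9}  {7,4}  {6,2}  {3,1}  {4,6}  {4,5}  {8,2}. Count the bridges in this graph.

The edges on the cycle 8-7-4-6-2-8 are not bridges since each lies on that cycle.
But removing 2–9 disconnects 2 from 9; removing 1–3 disconnects 1 from 3; removing 4–5 disconnects 4 from 5 — these are bridges.
That makes 3 bridges.

3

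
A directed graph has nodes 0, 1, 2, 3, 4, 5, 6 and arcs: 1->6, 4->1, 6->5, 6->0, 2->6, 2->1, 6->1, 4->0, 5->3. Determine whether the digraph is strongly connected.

No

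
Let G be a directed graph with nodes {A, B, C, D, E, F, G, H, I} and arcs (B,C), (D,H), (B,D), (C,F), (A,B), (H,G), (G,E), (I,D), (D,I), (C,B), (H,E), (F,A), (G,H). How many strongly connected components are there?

{A, B, C, F} are all mutually reachable — one SCC of size 4.
{G, H} are all mutually reachable — one SCC of size 2.
{D, I} are all mutually reachable — one SCC of size 2.
{E} is an SCC by itself.
That gives 4 strongly connected components.

4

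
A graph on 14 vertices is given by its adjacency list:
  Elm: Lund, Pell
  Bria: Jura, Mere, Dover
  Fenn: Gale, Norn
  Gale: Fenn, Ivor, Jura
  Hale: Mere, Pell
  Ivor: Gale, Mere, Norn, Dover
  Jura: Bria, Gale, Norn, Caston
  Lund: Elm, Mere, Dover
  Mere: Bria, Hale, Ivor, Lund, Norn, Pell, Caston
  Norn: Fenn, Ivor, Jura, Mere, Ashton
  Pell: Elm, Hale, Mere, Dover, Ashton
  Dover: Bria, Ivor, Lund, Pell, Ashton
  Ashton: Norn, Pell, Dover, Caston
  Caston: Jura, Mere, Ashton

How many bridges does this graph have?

The edges on the cycle Mere-Hale-Pell-Dover-Ashton-Caston-Mere are not bridges since each lies on that cycle.
Every edge lies on some cycle, so there are no bridges.

0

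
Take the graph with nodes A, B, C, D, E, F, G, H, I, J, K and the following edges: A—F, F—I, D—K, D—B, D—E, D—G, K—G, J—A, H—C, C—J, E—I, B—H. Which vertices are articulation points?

Removing D increases the component count from 1 to 2, so D is a cut vertex.
By contrast removing H leaves 1 component; it is not a cut vertex. No other vertex is a cut vertex either.

D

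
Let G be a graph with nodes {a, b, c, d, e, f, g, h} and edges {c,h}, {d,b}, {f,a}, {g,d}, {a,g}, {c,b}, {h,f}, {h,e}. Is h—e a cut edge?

Yes

Removing h—e leaves no path between h and e: the component count goes from 1 to 2. So it is a bridge.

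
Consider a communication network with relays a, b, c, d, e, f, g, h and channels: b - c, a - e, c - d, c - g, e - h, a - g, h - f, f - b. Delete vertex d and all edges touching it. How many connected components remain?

With d gone, the remaining components are: {a, b, c, e, f, g, h}.
That is 1 component.

1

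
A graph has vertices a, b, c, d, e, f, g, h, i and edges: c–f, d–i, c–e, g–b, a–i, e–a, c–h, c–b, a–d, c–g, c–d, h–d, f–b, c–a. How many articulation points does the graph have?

Removing c increases the component count from 1 to 2, so c is a cut vertex.
By contrast removing i leaves 1 component; it is not a cut vertex. No other vertex is a cut vertex either.

1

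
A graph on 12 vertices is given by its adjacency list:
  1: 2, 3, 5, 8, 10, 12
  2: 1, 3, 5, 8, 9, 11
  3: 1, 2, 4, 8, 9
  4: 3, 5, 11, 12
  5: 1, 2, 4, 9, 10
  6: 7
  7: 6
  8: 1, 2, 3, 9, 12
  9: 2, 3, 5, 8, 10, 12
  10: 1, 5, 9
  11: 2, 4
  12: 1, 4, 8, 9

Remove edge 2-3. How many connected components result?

2

2 and 3 are still connected via 2-9-3, so the component count stays at 2.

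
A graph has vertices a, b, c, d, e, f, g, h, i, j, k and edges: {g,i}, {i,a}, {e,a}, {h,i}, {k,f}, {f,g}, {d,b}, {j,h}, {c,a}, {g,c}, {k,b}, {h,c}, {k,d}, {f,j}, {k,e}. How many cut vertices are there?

Removing k increases the component count from 1 to 2, so k is a cut vertex.
By contrast removing j leaves 1 component; it is not a cut vertex. No other vertex is a cut vertex either.

1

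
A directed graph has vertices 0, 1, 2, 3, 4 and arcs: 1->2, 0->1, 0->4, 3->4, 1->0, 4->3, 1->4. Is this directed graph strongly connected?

There is no directed path from 2 to 0, so the graph is not strongly connected.

No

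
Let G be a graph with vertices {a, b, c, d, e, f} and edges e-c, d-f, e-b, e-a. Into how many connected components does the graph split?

2

Starting from d we can reach d, f. That is one component of size 2.
Starting from a we can reach a, b, c, e. That is one component of size 4.
Total: 2 components.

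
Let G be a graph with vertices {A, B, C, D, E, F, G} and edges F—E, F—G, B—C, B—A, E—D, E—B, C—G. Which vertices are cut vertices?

B, E

Removing B increases the component count from 1 to 2, so B is a cut vertex.
Removing E increases the component count from 1 to 2, so E is a cut vertex.
By contrast removing C leaves 1 component; it is not a cut vertex. No other vertex is a cut vertex either.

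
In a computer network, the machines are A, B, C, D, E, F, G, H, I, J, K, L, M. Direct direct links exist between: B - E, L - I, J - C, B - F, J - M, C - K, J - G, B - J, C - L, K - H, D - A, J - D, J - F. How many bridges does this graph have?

The edges on the cycle B-J-F-B are not bridges since each lies on that cycle.
But removing L - C disconnects L from C; removing J - C disconnects J from C; removing B - E disconnects B from E; removing D - A disconnects D from A — these are bridges.
In total 10 edges are bridges.

10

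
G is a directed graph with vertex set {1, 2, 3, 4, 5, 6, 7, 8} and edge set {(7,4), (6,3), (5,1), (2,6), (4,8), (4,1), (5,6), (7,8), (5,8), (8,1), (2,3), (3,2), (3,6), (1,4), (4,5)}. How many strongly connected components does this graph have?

{1, 4, 5, 8} are all mutually reachable — one SCC of size 4.
{2, 3, 6} are all mutually reachable — one SCC of size 3.
{7} is an SCC by itself.
That gives 3 strongly connected components.

3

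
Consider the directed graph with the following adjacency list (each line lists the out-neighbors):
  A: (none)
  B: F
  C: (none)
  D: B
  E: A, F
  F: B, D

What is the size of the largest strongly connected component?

{B, D, F} are all mutually reachable — one SCC of size 3.
{A} is an SCC by itself.
{C} is an SCC by itself.
{E} is an SCC by itself.
The largest has 3 vertices.

3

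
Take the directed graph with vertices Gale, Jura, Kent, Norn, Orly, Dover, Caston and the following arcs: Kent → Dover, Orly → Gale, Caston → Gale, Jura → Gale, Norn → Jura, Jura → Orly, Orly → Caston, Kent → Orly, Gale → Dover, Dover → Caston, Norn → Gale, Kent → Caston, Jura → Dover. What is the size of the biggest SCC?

3

{Gale, Dover, Caston} are all mutually reachable — one SCC of size 3.
{Jura} is an SCC by itself.
{Norn} is an SCC by itself.
{Kent} is an SCC by itself.
{Orly} is an SCC by itself.
The largest has 3 vertices.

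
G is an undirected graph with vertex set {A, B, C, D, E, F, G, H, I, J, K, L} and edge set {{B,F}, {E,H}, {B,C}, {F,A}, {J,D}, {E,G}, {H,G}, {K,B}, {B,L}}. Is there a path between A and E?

The component containing A is {A, B, C, F, K, L}, and E is not in it.

No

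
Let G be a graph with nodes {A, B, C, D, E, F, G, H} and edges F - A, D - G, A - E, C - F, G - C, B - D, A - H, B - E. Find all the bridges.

A-H

The edges on the cycle B-D-G-C-F-A-E-B are not bridges since each lies on that cycle.
But removing A - H disconnects A from H — this is a bridge.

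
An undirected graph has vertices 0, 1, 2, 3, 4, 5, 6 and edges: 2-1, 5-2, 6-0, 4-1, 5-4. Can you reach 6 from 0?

From 0 we can reach 0, 6, which includes 6.

Yes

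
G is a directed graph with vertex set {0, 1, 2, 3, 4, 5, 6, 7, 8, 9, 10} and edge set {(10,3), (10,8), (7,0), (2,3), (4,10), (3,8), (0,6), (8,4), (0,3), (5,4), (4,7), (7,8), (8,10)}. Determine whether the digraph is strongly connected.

No

There is no directed path from 5 to 9, so the graph is not strongly connected.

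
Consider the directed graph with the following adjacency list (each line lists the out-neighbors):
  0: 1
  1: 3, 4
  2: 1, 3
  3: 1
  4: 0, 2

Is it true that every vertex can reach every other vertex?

Yes

From 3 we can reach every vertex (0, 1, 2, 3, 4), and every vertex can reach 3 (0, 1, 2, 3, 4). So the whole graph is one strongly connected component.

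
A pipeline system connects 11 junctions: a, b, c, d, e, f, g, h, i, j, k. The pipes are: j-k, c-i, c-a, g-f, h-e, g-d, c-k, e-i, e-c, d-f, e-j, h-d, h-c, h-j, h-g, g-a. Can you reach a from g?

Yes

From g we can reach a, c, d, e, f, g, h, i, j, k, which includes a.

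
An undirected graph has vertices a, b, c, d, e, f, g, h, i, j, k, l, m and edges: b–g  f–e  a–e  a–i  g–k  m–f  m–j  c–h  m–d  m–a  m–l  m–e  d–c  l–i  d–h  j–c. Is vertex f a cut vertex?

No

Deleting f leaves 2 components (was 2), so f is not a cut vertex.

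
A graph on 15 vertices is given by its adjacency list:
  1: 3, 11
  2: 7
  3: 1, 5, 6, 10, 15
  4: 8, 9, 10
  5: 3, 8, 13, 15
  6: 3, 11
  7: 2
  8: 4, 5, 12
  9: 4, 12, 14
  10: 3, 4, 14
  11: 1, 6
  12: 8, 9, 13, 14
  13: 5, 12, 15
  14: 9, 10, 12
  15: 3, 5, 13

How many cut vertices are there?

Removing 3 increases the component count from 2 to 3, so 3 is a cut vertex.
By contrast removing 4 leaves 2 components; it is not a cut vertex. No other vertex is a cut vertex either.

1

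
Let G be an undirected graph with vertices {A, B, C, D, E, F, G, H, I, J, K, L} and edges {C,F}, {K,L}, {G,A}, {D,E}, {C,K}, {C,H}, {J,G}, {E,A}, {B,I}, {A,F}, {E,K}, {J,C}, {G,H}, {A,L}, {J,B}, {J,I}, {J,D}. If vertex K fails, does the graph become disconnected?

Deleting K leaves 1 component (was 1) (its neighbors C, E, L remain connected to each other), so K is not a cut vertex.

No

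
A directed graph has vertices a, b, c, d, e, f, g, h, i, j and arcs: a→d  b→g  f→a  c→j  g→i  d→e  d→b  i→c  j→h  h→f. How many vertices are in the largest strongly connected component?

9

{a, b, c, d, f, g, h, i, j} are all mutually reachable — one SCC of size 9.
{e} is an SCC by itself.
The largest has 9 vertices.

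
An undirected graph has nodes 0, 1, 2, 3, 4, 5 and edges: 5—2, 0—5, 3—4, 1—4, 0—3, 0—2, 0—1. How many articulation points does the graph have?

1

Removing 0 increases the component count from 1 to 2, so 0 is a cut vertex.
By contrast removing 1 leaves 1 component; it is not a cut vertex. No other vertex is a cut vertex either.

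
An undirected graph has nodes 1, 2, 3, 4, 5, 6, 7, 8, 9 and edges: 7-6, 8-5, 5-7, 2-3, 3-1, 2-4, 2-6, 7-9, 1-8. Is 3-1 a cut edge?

No

After removing 3-1, the path 3-2-6-7-5-8-1 still connects them, so the edge is not a bridge.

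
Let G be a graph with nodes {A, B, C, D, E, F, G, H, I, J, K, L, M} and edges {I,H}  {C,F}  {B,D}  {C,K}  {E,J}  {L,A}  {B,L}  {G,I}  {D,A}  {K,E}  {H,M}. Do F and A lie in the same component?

No

The component containing F is {C, E, F, J, K}, and A is not in it.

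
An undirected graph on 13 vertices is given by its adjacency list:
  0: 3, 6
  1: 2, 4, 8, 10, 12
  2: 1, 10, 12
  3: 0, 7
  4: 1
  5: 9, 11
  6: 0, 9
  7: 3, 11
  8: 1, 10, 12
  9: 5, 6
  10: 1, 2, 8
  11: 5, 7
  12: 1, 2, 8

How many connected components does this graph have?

2

Starting from 1 we can reach 1, 2, 4, 8, 10, 12. That is one component of size 6.
Starting from 0 we can reach 0, 3, 5, 6, 7, 9, 11. That is one component of size 7.
Total: 2 components.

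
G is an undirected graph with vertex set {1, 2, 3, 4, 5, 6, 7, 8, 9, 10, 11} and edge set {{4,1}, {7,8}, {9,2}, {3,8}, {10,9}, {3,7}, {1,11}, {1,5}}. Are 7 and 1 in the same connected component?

No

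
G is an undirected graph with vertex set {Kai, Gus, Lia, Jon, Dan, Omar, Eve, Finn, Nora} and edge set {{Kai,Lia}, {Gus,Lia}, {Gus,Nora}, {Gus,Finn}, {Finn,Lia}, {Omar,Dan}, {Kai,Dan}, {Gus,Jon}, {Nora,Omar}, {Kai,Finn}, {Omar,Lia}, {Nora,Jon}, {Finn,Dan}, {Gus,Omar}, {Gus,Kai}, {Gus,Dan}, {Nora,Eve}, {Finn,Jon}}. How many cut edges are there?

1

The edges on the cycle Gus-Nora-Omar-Dan-Gus are not bridges since each lies on that cycle.
But removing Eve-Nora disconnects Eve from Nora — this is a bridge.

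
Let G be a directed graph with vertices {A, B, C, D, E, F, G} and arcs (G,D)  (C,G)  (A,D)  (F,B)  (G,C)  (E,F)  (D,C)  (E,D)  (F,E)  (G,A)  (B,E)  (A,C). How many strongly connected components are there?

2

{A, C, D, G} are all mutually reachable — one SCC of size 4.
{B, E, F} are all mutually reachable — one SCC of size 3.
That gives 2 strongly connected components.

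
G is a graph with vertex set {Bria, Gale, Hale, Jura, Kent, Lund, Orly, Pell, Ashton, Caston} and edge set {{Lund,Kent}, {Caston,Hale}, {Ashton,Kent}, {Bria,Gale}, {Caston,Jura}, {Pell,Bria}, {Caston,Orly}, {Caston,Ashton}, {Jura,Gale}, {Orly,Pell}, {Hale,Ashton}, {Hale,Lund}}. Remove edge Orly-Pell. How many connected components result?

Orly and Pell are still connected via Orly-Caston-Jura-Gale-Bria-Pell, so the component count stays at 1.

1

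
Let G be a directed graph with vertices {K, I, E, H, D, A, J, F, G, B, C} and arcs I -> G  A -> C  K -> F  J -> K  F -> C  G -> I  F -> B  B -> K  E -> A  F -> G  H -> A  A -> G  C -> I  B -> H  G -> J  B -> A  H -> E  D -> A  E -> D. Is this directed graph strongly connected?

Yes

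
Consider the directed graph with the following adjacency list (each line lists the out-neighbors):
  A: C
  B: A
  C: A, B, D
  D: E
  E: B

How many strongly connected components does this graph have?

{A, B, C, D, E} are all mutually reachable — one SCC of size 5.
That gives 1 strongly connected component.

1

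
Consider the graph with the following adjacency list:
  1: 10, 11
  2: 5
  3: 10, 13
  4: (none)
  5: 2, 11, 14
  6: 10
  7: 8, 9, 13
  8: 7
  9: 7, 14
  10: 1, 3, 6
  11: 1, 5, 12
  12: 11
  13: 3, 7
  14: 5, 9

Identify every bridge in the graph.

10-6, 11-12, 2-5, 7-8

The edges on the cycle 11-1-10-3-13-7-9-14-5-11 are not bridges since each lies on that cycle.
But removing 5-2 disconnects 5 from 2; removing 8-7 disconnects 8 from 7; removing 11-12 disconnects 11 from 12; removing 6-10 disconnects 6 from 10 — these are bridges.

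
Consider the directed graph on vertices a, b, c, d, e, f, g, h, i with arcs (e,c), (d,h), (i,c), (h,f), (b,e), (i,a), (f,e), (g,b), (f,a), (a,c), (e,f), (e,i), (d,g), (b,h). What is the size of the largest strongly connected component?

{e, f} are all mutually reachable — one SCC of size 2.
{h} is an SCC by itself.
{c} is an SCC by itself.
{i} is an SCC by itself.
{a} is an SCC by itself.
(and 3 more singleton SCCs)
The largest has 2 vertices.

2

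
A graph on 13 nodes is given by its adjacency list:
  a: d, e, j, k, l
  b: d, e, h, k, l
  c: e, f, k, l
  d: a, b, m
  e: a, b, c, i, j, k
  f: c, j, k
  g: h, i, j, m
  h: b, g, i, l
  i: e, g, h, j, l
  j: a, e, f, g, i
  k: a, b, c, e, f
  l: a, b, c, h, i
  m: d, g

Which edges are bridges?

none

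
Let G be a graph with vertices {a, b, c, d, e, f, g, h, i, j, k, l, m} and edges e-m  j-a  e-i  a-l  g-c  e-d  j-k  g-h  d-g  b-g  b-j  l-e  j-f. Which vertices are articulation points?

e, g, j

Removing e increases the component count from 1 to 3, so e is a cut vertex.
Removing g increases the component count from 1 to 3, so g is a cut vertex.
Removing j increases the component count from 1 to 3, so j is a cut vertex.
By contrast removing f leaves 1 component; it is not a cut vertex. No other vertex is a cut vertex either.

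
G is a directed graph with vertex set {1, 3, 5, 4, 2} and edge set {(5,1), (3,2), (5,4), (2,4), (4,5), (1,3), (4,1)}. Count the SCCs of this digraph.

{1, 2, 3, 4, 5} are all mutually reachable — one SCC of size 5.
That gives 1 strongly connected component.

1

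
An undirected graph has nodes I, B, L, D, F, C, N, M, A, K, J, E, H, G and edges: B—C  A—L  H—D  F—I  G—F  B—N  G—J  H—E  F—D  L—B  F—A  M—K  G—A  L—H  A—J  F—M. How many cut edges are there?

7

The edges on the cycle G-F-A-G are not bridges since each lies on that cycle.
But removing F—I disconnects F from I; removing B—L disconnects B from L; removing M—K disconnects M from K; removing E—H disconnects E from H — these are bridges.
In total 7 edges are bridges.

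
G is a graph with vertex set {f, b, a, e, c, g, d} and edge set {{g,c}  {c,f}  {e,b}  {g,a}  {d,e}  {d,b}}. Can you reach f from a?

Yes

From a we can reach a, c, f, g, which includes f.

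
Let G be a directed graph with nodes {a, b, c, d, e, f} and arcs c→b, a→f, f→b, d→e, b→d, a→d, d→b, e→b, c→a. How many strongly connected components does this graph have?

{b, d, e} are all mutually reachable — one SCC of size 3.
{c} is an SCC by itself.
{f} is an SCC by itself.
{a} is an SCC by itself.
That gives 4 strongly connected components.

4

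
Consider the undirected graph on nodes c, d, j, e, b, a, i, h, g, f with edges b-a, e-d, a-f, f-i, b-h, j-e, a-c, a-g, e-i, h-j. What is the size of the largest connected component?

10

Starting from a we can reach a, b, c, d, e, f, g, h, i, j. That is one component of size 10.
The largest has 10 vertices.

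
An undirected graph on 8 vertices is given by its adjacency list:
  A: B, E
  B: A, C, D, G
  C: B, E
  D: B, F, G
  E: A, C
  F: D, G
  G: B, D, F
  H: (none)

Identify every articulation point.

Removing B increases the component count from 2 to 3, so B is a cut vertex.
By contrast removing A leaves 2 components; it is not a cut vertex. No other vertex is a cut vertex either.

B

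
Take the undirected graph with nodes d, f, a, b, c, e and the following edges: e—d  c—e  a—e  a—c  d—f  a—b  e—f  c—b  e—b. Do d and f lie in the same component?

Yes

From d we can reach a, b, c, d, e, f, which includes f.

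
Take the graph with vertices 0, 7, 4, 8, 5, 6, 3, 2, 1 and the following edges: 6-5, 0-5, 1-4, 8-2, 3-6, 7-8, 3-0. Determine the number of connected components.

Starting from 1 we can reach 1, 4. That is one component of size 2.
Starting from 2 we can reach 2, 7, 8. That is one component of size 3.
Starting from 0 we can reach 0, 3, 5, 6. That is one component of size 4.
Total: 3 components.

3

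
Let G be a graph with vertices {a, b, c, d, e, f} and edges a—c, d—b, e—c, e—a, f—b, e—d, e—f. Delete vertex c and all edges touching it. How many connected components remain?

1

With c gone, the remaining components are: {a, b, d, e, f}.
That is 1 component.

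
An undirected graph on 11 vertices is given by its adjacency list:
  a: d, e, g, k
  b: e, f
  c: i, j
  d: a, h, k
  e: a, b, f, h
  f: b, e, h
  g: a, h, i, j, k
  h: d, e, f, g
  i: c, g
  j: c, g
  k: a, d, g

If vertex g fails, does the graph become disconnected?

Yes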